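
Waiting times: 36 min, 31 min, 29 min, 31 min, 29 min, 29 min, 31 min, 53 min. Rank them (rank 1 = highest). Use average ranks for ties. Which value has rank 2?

Sorted (descending): 53, 36, 31, 31, 31, 29, 29, 29
The 3 values of 31 occupy positions 3–5 → average rank 4.
The 3 values of 29 occupy positions 6–8 → average rank 7.
Rank 2 → value 36.

36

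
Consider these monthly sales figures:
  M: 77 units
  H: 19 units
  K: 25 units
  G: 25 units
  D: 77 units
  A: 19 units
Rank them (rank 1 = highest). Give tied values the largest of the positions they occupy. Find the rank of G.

Sorted (descending): 77, 77, 25, 25, 19, 19
The 2 values of 77 occupy positions 1–2 → each gets rank 2.
The 2 values of 25 occupy positions 3–4 → each gets rank 4.
The 2 values of 19 occupy positions 5–6 → each gets rank 6.
G has value 25 units → rank 4.

4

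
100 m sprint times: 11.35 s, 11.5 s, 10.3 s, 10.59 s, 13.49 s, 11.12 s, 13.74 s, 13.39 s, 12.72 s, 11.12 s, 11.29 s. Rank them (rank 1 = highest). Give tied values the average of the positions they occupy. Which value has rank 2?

Sorted (descending): 13.74, 13.49, 13.39, 12.72, 11.5, 11.35, 11.29, 11.12, 11.12, 10.59, 10.3
The 2 values of 11.12 occupy positions 8–9 → average rank (8+9)/2 = 8.5.
Rank 2 → value 13.49.

13.49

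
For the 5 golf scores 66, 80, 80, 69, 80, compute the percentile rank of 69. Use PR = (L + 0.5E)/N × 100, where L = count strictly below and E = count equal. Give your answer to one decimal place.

N = 5.
Strictly below 69: 1. Equal to 69: 1.
PR = (1 + 0.5·1)/5 × 100 = 30.0

30.0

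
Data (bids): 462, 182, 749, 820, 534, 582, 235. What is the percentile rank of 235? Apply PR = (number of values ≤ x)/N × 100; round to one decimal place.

N = 7.
Strictly below 235: 1. Equal to 235: 1.
PR = 2/7 × 100 = 28.6

28.6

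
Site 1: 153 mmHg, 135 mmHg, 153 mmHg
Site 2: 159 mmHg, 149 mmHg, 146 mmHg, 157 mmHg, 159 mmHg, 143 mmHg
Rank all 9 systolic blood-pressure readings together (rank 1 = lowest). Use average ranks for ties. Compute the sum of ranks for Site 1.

12

Sorted (ascending): 135, 143, 146, 149, 153, 153, 157, 159, 159
The 2 values of 153 occupy positions 5–6 → average rank (5+6)/2 = 5.5.
The 2 values of 159 occupy positions 8–9 → average rank (8+9)/2 = 8.5.
Site 1 values → pooled ranks: 153→5.5, 135→1, 153→5.5
Rank sum = 5.5 + 1 + 5.5 = 12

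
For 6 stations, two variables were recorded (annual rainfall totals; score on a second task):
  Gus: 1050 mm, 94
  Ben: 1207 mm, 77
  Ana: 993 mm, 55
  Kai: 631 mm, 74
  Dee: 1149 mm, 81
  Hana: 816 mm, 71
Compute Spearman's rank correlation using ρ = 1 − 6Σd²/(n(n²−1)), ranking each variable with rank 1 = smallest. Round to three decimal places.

0.543

Ranks of variable 1: 4, 6, 3, 1, 5, 2
Ranks of variable 2: 6, 4, 1, 3, 5, 2
d = r₁ − r₂: -2, 2, 2, -2, 0, 0
d²: 4, 4, 4, 4, 0, 0; Σd² = 16
ρ = 1 − 6·16/(6·35) = 1 − 96/210 = 0.543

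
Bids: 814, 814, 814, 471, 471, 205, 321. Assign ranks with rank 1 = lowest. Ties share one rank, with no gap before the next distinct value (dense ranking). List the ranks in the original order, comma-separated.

4, 4, 4, 3, 3, 1, 2

Sorted (ascending): 205, 321, 471, 471, 814, 814, 814
The 2 values of 471 share dense rank 3.
The 3 values of 814 share dense rank 4.
Remaining distinct values take the next consecutive integers.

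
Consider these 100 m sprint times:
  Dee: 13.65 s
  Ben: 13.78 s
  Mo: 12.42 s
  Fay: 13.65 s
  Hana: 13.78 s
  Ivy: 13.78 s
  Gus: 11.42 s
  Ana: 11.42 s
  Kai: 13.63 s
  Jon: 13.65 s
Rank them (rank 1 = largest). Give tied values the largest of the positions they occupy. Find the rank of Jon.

6

Sorted (descending): 13.78, 13.78, 13.78, 13.65, 13.65, 13.65, 13.63, 12.42, 11.42, 11.42
The 3 values of 13.78 occupy positions 1–3 → each gets rank 3.
The 3 values of 13.65 occupy positions 4–6 → each gets rank 6.
The 2 values of 11.42 occupy positions 9–10 → each gets rank 10.
Jon has value 13.65 s → rank 6.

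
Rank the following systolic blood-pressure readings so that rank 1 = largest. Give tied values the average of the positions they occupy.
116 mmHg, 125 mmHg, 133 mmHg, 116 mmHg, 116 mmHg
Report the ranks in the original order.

Sorted (descending): 133, 125, 116, 116, 116
The 3 values of 116 occupy positions 3–5 → average rank 4.

4, 2, 1, 4, 4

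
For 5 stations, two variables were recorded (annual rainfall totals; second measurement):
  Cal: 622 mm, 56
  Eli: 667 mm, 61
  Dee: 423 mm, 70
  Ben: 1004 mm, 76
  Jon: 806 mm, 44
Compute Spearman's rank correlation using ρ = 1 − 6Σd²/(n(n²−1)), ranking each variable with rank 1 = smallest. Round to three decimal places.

Ranks of variable 1: 2, 3, 1, 5, 4
Ranks of variable 2: 2, 3, 4, 5, 1
d = r₁ − r₂: 0, 0, -3, 0, 3
d²: 0, 0, 9, 0, 9; Σd² = 18
ρ = 1 − 6·18/(5·24) = 1 − 108/120 = 0.100

0.100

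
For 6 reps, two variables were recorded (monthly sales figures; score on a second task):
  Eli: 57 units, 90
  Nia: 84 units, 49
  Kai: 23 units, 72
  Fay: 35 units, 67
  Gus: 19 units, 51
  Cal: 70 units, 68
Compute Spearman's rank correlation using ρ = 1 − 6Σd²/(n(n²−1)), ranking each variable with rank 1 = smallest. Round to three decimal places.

Ranks of variable 1: 4, 6, 2, 3, 1, 5
Ranks of variable 2: 6, 1, 5, 3, 2, 4
d = r₁ − r₂: -2, 5, -3, 0, -1, 1
d²: 4, 25, 9, 0, 1, 1; Σd² = 40
ρ = 1 − 6·40/(6·35) = 1 − 240/210 = -0.143

-0.143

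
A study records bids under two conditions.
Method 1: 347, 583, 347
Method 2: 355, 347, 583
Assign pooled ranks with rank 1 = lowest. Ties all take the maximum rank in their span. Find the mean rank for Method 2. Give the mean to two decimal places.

4.33

Sorted (ascending): 347, 347, 347, 355, 583, 583
The 3 values of 347 occupy positions 1–3 → each gets rank 3.
The 2 values of 583 occupy positions 5–6 → each gets rank 6.
Method 2 values → pooled ranks: 355→4, 347→3, 583→6
Mean rank = (4 + 3 + 6) / 3 = 4.33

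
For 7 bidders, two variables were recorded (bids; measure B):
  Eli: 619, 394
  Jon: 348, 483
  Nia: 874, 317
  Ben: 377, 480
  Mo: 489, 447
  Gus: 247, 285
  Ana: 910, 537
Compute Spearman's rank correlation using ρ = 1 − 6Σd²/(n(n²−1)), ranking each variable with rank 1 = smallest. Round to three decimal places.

Ranks of variable 1: 5, 2, 6, 3, 4, 1, 7
Ranks of variable 2: 3, 6, 2, 5, 4, 1, 7
d = r₁ − r₂: 2, -4, 4, -2, 0, 0, 0
d²: 4, 16, 16, 4, 0, 0, 0; Σd² = 40
ρ = 1 − 6·40/(7·48) = 1 − 240/336 = 0.286

0.286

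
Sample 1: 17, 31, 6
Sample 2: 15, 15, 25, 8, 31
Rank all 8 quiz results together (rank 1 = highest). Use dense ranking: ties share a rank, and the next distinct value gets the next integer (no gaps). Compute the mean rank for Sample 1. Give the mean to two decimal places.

Sorted (descending): 31, 31, 25, 17, 15, 15, 8, 6
The 2 values of 31 share dense rank 1.
The 2 values of 15 share dense rank 4.
Remaining distinct values take the next consecutive integers.
Sample 1 values → pooled ranks: 17→3, 31→1, 6→6
Mean rank = (3 + 1 + 6) / 3 = 3.33

3.33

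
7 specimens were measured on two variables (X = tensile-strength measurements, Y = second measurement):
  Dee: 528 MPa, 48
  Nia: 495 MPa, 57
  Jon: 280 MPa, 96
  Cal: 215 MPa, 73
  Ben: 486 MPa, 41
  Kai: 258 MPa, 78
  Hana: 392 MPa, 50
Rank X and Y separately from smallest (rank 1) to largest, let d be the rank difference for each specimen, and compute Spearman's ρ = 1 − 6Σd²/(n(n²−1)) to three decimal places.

-0.679

Ranks of variable 1: 7, 6, 3, 1, 5, 2, 4
Ranks of variable 2: 2, 4, 7, 5, 1, 6, 3
d = r₁ − r₂: 5, 2, -4, -4, 4, -4, 1
d²: 25, 4, 16, 16, 16, 16, 1; Σd² = 94
ρ = 1 − 6·94/(7·48) = 1 − 564/336 = -0.679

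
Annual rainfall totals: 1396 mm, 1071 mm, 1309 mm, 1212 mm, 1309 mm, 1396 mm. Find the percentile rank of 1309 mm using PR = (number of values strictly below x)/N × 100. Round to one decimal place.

N = 6.
Strictly below 1309: 2. Equal to 1309: 2.
PR = 2/6 × 100 = 33.3

33.3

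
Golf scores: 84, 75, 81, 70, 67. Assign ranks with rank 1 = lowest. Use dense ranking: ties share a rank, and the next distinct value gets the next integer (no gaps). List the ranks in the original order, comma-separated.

Sorted (ascending): 67, 70, 75, 81, 84
No ties — each value takes its position as its rank.

5, 3, 4, 2, 1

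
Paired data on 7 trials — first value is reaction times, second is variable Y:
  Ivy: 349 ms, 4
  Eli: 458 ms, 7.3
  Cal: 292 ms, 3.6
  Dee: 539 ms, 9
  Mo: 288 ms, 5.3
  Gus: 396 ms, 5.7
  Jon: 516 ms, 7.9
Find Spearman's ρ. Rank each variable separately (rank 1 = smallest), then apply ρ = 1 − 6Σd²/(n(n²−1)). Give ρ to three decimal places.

0.893

Ranks of variable 1: 3, 5, 2, 7, 1, 4, 6
Ranks of variable 2: 2, 5, 1, 7, 3, 4, 6
d = r₁ − r₂: 1, 0, 1, 0, -2, 0, 0
d²: 1, 0, 1, 0, 4, 0, 0; Σd² = 6
ρ = 1 − 6·6/(7·48) = 1 − 36/336 = 0.893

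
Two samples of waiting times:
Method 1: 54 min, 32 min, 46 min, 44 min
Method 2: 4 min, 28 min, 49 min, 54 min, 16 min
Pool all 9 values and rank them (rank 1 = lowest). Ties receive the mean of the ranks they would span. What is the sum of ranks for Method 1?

Sorted (ascending): 4, 16, 28, 32, 44, 46, 49, 54, 54
The 2 values of 54 occupy positions 8–9 → average rank (8+9)/2 = 8.5.
Method 1 values → pooled ranks: 54→8.5, 32→4, 46→6, 44→5
Rank sum = 8.5 + 4 + 6 + 5 = 23.5

23.5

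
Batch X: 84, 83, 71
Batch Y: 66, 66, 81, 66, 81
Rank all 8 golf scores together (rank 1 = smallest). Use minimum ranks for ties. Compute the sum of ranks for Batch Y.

13

Sorted (ascending): 66, 66, 66, 71, 81, 81, 83, 84
The 3 values of 66 occupy positions 1–3 → each gets rank 1.
The 2 values of 81 occupy positions 5–6 → each gets rank 5.
Batch Y values → pooled ranks: 66→1, 66→1, 81→5, 66→1, 81→5
Rank sum = 1 + 1 + 5 + 1 + 5 = 13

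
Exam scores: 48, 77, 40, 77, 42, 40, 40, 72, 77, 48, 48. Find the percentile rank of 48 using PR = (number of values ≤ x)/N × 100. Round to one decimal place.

N = 11.
Strictly below 48: 4. Equal to 48: 3.
PR = 7/11 × 100 = 63.6

63.6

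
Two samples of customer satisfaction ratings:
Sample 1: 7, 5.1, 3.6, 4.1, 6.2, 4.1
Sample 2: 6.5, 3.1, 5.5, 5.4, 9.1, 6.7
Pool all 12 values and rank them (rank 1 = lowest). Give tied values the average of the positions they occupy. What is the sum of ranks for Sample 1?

33

Sorted (ascending): 3.1, 3.6, 4.1, 4.1, 5.1, 5.4, 5.5, 6.2, 6.5, 6.7, 7, 9.1
The 2 values of 4.1 occupy positions 3–4 → average rank (3+4)/2 = 3.5.
Sample 1 values → pooled ranks: 7→11, 5.1→5, 3.6→2, 4.1→3.5, 6.2→8, 4.1→3.5
Rank sum = 11 + 5 + 2 + 3.5 + 8 + 3.5 = 33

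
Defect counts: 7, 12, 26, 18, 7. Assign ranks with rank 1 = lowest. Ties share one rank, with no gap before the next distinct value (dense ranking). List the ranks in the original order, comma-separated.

1, 2, 4, 3, 1

Sorted (ascending): 7, 7, 12, 18, 26
The 2 values of 7 share dense rank 1.
Remaining distinct values take the next consecutive integers.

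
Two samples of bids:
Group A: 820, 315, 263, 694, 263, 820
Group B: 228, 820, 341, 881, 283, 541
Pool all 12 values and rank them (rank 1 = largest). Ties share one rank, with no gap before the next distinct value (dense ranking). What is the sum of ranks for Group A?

Sorted (descending): 881, 820, 820, 820, 694, 541, 341, 315, 283, 263, 263, 228
The 3 values of 820 share dense rank 2.
The 2 values of 263 share dense rank 8.
Remaining distinct values take the next consecutive integers.
Group A values → pooled ranks: 820→2, 315→6, 263→8, 694→3, 263→8, 820→2
Rank sum = 2 + 6 + 8 + 3 + 8 + 2 = 29

29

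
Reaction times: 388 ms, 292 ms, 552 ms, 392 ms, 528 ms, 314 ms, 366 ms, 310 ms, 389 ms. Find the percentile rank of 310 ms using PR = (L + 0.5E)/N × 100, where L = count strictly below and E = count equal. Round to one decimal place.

16.7

N = 9.
Strictly below 310: 1. Equal to 310: 1.
PR = (1 + 0.5·1)/9 × 100 = 16.7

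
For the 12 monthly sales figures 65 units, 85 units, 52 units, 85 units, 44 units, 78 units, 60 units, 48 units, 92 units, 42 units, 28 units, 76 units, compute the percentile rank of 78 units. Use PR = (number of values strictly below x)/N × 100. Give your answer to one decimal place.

N = 12.
Strictly below 78: 8. Equal to 78: 1.
PR = 8/12 × 100 = 66.7

66.7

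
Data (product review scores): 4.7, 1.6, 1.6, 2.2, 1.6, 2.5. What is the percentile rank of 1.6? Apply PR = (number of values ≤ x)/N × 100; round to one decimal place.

N = 6.
Strictly below 1.6: 0. Equal to 1.6: 3.
PR = 3/6 × 100 = 50.0

50.0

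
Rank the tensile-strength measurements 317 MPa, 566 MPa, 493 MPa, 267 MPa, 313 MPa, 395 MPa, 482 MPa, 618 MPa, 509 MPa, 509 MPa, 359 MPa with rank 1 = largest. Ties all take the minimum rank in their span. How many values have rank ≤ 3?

Sorted (descending): 618, 566, 509, 509, 493, 482, 395, 359, 317, 313, 267
The 2 values of 509 occupy positions 3–4 → each gets rank 3.
Ranks ≤ 3: {1, 2, 3, 3} → 4 values.

4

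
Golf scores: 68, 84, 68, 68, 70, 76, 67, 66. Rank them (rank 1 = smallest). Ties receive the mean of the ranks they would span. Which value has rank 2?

67

Sorted (ascending): 66, 67, 68, 68, 68, 70, 76, 84
The 3 values of 68 occupy positions 3–5 → average rank 4.
Rank 2 → value 67.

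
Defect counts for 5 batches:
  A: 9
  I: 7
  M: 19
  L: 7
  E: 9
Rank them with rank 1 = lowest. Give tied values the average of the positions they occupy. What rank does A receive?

3.5

Sorted (ascending): 7, 7, 9, 9, 19
The 2 values of 7 occupy positions 1–2 → average rank (1+2)/2 = 1.5.
The 2 values of 9 occupy positions 3–4 → average rank (3+4)/2 = 3.5.
A has value 9 → rank 3.5.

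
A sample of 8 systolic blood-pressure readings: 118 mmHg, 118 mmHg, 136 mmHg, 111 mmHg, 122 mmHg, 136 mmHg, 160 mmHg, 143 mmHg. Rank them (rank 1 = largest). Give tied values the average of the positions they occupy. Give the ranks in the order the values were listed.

6.5, 6.5, 3.5, 8, 5, 3.5, 1, 2

Sorted (descending): 160, 143, 136, 136, 122, 118, 118, 111
The 2 values of 136 occupy positions 3–4 → average rank (3+4)/2 = 3.5.
The 2 values of 118 occupy positions 6–7 → average rank (6+7)/2 = 6.5.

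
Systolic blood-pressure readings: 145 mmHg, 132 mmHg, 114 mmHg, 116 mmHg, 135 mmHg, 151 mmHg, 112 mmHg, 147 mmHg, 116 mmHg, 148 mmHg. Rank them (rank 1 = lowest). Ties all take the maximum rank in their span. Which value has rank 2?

Sorted (ascending): 112, 114, 116, 116, 132, 135, 145, 147, 148, 151
The 2 values of 116 occupy positions 3–4 → each gets rank 4.
Rank 2 → value 114.

114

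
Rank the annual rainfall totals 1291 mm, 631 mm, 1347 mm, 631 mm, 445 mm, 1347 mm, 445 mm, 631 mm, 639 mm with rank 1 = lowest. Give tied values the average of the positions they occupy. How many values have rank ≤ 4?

5

Sorted (ascending): 445, 445, 631, 631, 631, 639, 1291, 1347, 1347
The 2 values of 445 occupy positions 1–2 → average rank (1+2)/2 = 1.5.
The 3 values of 631 occupy positions 3–5 → average rank 4.
The 2 values of 1347 occupy positions 8–9 → average rank (8+9)/2 = 8.5.
Ranks ≤ 4: {1.5, 1.5, 4, 4, 4} → 5 values.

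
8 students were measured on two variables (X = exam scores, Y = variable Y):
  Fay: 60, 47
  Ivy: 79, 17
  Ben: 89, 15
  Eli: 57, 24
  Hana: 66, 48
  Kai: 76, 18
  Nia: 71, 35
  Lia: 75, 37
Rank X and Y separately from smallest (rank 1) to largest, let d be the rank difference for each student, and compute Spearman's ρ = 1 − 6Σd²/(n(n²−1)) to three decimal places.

Ranks of variable 1: 2, 7, 8, 1, 3, 6, 4, 5
Ranks of variable 2: 7, 2, 1, 4, 8, 3, 5, 6
d = r₁ − r₂: -5, 5, 7, -3, -5, 3, -1, -1
d²: 25, 25, 49, 9, 25, 9, 1, 1; Σd² = 144
ρ = 1 − 6·144/(8·63) = 1 − 864/504 = -0.714

-0.714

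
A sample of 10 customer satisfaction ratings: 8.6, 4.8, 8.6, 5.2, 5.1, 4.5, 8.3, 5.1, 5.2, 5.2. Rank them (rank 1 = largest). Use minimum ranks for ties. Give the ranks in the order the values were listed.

1, 9, 1, 4, 7, 10, 3, 7, 4, 4

Sorted (descending): 8.6, 8.6, 8.3, 5.2, 5.2, 5.2, 5.1, 5.1, 4.8, 4.5
The 2 values of 8.6 occupy positions 1–2 → each gets rank 1.
The 3 values of 5.2 occupy positions 4–6 → each gets rank 4.
The 2 values of 5.1 occupy positions 7–8 → each gets rank 7.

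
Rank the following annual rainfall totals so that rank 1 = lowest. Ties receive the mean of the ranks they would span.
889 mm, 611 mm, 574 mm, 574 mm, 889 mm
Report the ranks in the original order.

4.5, 3, 1.5, 1.5, 4.5

Sorted (ascending): 574, 574, 611, 889, 889
The 2 values of 574 occupy positions 1–2 → average rank (1+2)/2 = 1.5.
The 2 values of 889 occupy positions 4–5 → average rank (4+5)/2 = 4.5.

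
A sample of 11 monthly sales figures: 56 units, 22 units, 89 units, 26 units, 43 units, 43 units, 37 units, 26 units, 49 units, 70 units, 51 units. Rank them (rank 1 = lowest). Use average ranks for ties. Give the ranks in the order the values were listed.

9, 1, 11, 2.5, 5.5, 5.5, 4, 2.5, 7, 10, 8

Sorted (ascending): 22, 26, 26, 37, 43, 43, 49, 51, 56, 70, 89
The 2 values of 26 occupy positions 2–3 → average rank (2+3)/2 = 2.5.
The 2 values of 43 occupy positions 5–6 → average rank (5+6)/2 = 5.5.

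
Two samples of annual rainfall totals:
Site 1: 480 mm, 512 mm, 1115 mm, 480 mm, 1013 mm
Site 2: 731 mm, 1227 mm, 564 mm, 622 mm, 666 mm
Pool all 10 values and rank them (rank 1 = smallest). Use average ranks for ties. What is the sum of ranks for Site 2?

32

Sorted (ascending): 480, 480, 512, 564, 622, 666, 731, 1013, 1115, 1227
The 2 values of 480 occupy positions 1–2 → average rank (1+2)/2 = 1.5.
Site 2 values → pooled ranks: 731→7, 1227→10, 564→4, 622→5, 666→6
Rank sum = 7 + 10 + 4 + 5 + 6 = 32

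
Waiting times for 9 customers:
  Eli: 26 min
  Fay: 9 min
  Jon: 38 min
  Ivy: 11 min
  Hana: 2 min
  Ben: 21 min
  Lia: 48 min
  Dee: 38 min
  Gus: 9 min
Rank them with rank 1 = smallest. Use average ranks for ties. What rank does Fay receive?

Sorted (ascending): 2, 9, 9, 11, 21, 26, 38, 38, 48
The 2 values of 9 occupy positions 2–3 → average rank (2+3)/2 = 2.5.
The 2 values of 38 occupy positions 7–8 → average rank (7+8)/2 = 7.5.
Fay has value 9 min → rank 2.5.

2.5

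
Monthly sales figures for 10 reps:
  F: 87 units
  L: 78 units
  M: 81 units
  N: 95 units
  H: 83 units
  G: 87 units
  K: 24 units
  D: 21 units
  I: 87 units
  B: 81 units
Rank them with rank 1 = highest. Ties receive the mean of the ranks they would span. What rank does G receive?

Sorted (descending): 95, 87, 87, 87, 83, 81, 81, 78, 24, 21
The 3 values of 87 occupy positions 2–4 → average rank 3.
The 2 values of 81 occupy positions 6–7 → average rank (6+7)/2 = 6.5.
G has value 87 units → rank 3.

3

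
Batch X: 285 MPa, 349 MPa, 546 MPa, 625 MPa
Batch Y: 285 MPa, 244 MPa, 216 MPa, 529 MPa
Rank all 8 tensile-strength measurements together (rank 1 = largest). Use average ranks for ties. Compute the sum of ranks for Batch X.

Sorted (descending): 625, 546, 529, 349, 285, 285, 244, 216
The 2 values of 285 occupy positions 5–6 → average rank (5+6)/2 = 5.5.
Batch X values → pooled ranks: 285→5.5, 349→4, 546→2, 625→1
Rank sum = 5.5 + 4 + 2 + 1 = 12.5

12.5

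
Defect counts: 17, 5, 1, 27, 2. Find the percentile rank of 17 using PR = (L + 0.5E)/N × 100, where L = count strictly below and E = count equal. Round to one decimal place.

N = 5.
Strictly below 17: 3. Equal to 17: 1.
PR = (3 + 0.5·1)/5 × 100 = 70.0

70.0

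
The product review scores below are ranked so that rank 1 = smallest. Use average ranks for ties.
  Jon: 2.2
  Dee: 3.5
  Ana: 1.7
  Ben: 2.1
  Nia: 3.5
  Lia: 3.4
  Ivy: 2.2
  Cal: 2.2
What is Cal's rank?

Sorted (ascending): 1.7, 2.1, 2.2, 2.2, 2.2, 3.4, 3.5, 3.5
The 3 values of 2.2 occupy positions 3–5 → average rank 4.
The 2 values of 3.5 occupy positions 7–8 → average rank (7+8)/2 = 7.5.
Cal has value 2.2 → rank 4.

4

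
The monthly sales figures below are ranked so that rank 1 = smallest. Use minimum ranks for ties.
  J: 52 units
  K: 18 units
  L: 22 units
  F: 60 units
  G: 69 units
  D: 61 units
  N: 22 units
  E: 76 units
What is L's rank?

Sorted (ascending): 18, 22, 22, 52, 60, 61, 69, 76
The 2 values of 22 occupy positions 2–3 → each gets rank 2.
L has value 22 units → rank 2.

2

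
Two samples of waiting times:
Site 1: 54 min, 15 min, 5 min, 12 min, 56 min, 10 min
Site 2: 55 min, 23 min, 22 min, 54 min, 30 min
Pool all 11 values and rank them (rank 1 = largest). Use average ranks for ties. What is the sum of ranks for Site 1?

Sorted (descending): 56, 55, 54, 54, 30, 23, 22, 15, 12, 10, 5
The 2 values of 54 occupy positions 3–4 → average rank (3+4)/2 = 3.5.
Site 1 values → pooled ranks: 54→3.5, 15→8, 5→11, 12→9, 56→1, 10→10
Rank sum = 3.5 + 8 + 11 + 9 + 1 + 10 = 42.5

42.5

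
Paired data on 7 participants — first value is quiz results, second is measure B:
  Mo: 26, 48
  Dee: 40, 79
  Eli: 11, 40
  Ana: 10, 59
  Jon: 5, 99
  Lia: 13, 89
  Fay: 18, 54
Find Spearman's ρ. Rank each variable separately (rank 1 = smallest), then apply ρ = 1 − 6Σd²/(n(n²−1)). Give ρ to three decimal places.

Ranks of variable 1: 6, 7, 3, 2, 1, 4, 5
Ranks of variable 2: 2, 5, 1, 4, 7, 6, 3
d = r₁ − r₂: 4, 2, 2, -2, -6, -2, 2
d²: 16, 4, 4, 4, 36, 4, 4; Σd² = 72
ρ = 1 − 6·72/(7·48) = 1 − 432/336 = -0.286

-0.286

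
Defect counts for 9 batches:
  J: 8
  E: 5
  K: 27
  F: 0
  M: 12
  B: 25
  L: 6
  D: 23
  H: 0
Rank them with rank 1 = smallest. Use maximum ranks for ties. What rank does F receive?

2

Sorted (ascending): 0, 0, 5, 6, 8, 12, 23, 25, 27
The 2 values of 0 occupy positions 1–2 → each gets rank 2.
F has value 0 → rank 2.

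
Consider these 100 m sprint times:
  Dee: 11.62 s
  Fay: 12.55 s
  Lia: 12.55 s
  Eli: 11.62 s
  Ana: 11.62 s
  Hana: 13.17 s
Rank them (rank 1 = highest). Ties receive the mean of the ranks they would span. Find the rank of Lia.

Sorted (descending): 13.17, 12.55, 12.55, 11.62, 11.62, 11.62
The 2 values of 12.55 occupy positions 2–3 → average rank (2+3)/2 = 2.5.
The 3 values of 11.62 occupy positions 4–6 → average rank 5.
Lia has value 12.55 s → rank 2.5.

2.5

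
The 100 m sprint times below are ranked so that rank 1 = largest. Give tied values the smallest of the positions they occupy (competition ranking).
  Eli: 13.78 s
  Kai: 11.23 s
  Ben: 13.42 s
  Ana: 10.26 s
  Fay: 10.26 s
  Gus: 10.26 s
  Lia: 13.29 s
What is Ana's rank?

Sorted (descending): 13.78, 13.42, 13.29, 11.23, 10.26, 10.26, 10.26
The 3 values of 10.26 occupy positions 5–7 → each gets rank 5.
Ana has value 10.26 s → rank 5.

5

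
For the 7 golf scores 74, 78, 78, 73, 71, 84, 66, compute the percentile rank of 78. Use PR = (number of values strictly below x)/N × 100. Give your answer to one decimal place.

57.1

N = 7.
Strictly below 78: 4. Equal to 78: 2.
PR = 4/7 × 100 = 57.1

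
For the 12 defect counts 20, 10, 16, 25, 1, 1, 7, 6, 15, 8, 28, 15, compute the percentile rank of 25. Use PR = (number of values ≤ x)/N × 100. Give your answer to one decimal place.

N = 12.
Strictly below 25: 10. Equal to 25: 1.
PR = 11/12 × 100 = 91.7

91.7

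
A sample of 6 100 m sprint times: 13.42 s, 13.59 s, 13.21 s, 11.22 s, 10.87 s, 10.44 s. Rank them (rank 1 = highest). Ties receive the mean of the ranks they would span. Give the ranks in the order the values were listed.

2, 1, 3, 4, 5, 6

Sorted (descending): 13.59, 13.42, 13.21, 11.22, 10.87, 10.44
No ties — each value takes its position as its rank.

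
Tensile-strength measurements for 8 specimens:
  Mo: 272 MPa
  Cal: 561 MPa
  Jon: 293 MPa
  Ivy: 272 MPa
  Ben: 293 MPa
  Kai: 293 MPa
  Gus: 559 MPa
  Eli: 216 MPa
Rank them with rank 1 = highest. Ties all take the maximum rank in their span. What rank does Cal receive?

1

Sorted (descending): 561, 559, 293, 293, 293, 272, 272, 216
The 3 values of 293 occupy positions 3–5 → each gets rank 5.
The 2 values of 272 occupy positions 6–7 → each gets rank 7.
Cal has value 561 MPa → rank 1.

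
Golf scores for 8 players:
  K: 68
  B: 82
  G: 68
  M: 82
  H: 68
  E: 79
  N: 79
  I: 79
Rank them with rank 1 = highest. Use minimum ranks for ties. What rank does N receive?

3

Sorted (descending): 82, 82, 79, 79, 79, 68, 68, 68
The 2 values of 82 occupy positions 1–2 → each gets rank 1.
The 3 values of 79 occupy positions 3–5 → each gets rank 3.
The 3 values of 68 occupy positions 6–8 → each gets rank 6.
N has value 79 → rank 3.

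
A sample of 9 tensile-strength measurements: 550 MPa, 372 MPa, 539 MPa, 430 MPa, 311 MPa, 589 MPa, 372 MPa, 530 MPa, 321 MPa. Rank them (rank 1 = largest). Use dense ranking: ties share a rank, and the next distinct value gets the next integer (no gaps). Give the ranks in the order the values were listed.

Sorted (descending): 589, 550, 539, 530, 430, 372, 372, 321, 311
The 2 values of 372 share dense rank 6.
Remaining distinct values take the next consecutive integers.

2, 6, 3, 5, 8, 1, 6, 4, 7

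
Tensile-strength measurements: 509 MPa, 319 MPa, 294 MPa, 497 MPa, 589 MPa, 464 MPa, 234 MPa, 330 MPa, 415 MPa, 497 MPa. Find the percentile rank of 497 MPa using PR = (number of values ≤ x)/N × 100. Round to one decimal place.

N = 10.
Strictly below 497: 6. Equal to 497: 2.
PR = 8/10 × 100 = 80.0

80.0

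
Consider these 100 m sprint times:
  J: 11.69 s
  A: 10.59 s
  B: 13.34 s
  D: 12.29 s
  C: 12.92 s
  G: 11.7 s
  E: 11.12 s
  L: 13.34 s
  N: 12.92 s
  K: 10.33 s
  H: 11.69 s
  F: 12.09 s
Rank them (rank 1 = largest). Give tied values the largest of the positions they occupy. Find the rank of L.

Sorted (descending): 13.34, 13.34, 12.92, 12.92, 12.29, 12.09, 11.7, 11.69, 11.69, 11.12, 10.59, 10.33
The 2 values of 13.34 occupy positions 1–2 → each gets rank 2.
The 2 values of 12.92 occupy positions 3–4 → each gets rank 4.
The 2 values of 11.69 occupy positions 8–9 → each gets rank 9.
L has value 13.34 s → rank 2.

2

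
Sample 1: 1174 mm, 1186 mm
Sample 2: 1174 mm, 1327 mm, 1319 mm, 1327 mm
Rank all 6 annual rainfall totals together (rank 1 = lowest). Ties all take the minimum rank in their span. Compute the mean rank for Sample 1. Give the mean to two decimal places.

Sorted (ascending): 1174, 1174, 1186, 1319, 1327, 1327
The 2 values of 1174 occupy positions 1–2 → each gets rank 1.
The 2 values of 1327 occupy positions 5–6 → each gets rank 5.
Sample 1 values → pooled ranks: 1174→1, 1186→3
Mean rank = (1 + 3) / 2 = 2.00

2.00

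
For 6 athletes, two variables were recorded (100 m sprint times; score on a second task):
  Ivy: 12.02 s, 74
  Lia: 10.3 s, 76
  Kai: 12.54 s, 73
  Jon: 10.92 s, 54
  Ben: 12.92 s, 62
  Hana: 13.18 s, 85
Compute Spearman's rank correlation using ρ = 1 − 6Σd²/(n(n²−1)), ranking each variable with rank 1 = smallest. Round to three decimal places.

Ranks of variable 1: 3, 1, 4, 2, 5, 6
Ranks of variable 2: 4, 5, 3, 1, 2, 6
d = r₁ − r₂: -1, -4, 1, 1, 3, 0
d²: 1, 16, 1, 1, 9, 0; Σd² = 28
ρ = 1 − 6·28/(6·35) = 1 − 168/210 = 0.200

0.200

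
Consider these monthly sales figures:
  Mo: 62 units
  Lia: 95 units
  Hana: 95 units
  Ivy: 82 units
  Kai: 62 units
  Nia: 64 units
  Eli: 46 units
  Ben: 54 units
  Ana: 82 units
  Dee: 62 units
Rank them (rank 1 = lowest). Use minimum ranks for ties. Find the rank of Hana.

9

Sorted (ascending): 46, 54, 62, 62, 62, 64, 82, 82, 95, 95
The 3 values of 62 occupy positions 3–5 → each gets rank 3.
The 2 values of 82 occupy positions 7–8 → each gets rank 7.
The 2 values of 95 occupy positions 9–10 → each gets rank 9.
Hana has value 95 units → rank 9.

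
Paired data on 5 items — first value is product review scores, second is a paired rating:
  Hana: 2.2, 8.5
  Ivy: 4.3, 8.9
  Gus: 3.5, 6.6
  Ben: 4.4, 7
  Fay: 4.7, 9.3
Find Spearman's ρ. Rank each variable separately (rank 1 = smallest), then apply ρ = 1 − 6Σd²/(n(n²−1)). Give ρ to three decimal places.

Ranks of variable 1: 1, 3, 2, 4, 5
Ranks of variable 2: 3, 4, 1, 2, 5
d = r₁ − r₂: -2, -1, 1, 2, 0
d²: 4, 1, 1, 4, 0; Σd² = 10
ρ = 1 − 6·10/(5·24) = 1 − 60/120 = 0.500

0.500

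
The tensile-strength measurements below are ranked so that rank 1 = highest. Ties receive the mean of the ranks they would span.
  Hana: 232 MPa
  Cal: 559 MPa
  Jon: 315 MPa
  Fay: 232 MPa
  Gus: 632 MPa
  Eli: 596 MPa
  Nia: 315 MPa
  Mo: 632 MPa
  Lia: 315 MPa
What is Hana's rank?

8.5

Sorted (descending): 632, 632, 596, 559, 315, 315, 315, 232, 232
The 2 values of 632 occupy positions 1–2 → average rank (1+2)/2 = 1.5.
The 3 values of 315 occupy positions 5–7 → average rank 6.
The 2 values of 232 occupy positions 8–9 → average rank (8+9)/2 = 8.5.
Hana has value 232 MPa → rank 8.5.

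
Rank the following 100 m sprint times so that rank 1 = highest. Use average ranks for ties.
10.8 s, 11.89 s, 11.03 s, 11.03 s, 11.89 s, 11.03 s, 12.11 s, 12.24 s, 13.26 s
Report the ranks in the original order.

9, 4.5, 7, 7, 4.5, 7, 3, 2, 1

Sorted (descending): 13.26, 12.24, 12.11, 11.89, 11.89, 11.03, 11.03, 11.03, 10.8
The 2 values of 11.89 occupy positions 4–5 → average rank (4+5)/2 = 4.5.
The 3 values of 11.03 occupy positions 6–8 → average rank 7.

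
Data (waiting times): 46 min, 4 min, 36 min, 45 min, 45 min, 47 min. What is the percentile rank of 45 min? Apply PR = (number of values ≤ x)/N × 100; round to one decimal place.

66.7

N = 6.
Strictly below 45: 2. Equal to 45: 2.
PR = 4/6 × 100 = 66.7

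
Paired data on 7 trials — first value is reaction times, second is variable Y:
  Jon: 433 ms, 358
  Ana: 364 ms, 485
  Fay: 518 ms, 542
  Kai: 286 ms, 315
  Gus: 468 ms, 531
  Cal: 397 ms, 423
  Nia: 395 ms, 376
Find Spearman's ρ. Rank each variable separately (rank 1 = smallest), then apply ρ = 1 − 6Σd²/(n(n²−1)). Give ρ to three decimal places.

0.679

Ranks of variable 1: 5, 2, 7, 1, 6, 4, 3
Ranks of variable 2: 2, 5, 7, 1, 6, 4, 3
d = r₁ − r₂: 3, -3, 0, 0, 0, 0, 0
d²: 9, 9, 0, 0, 0, 0, 0; Σd² = 18
ρ = 1 − 6·18/(7·48) = 1 − 108/336 = 0.679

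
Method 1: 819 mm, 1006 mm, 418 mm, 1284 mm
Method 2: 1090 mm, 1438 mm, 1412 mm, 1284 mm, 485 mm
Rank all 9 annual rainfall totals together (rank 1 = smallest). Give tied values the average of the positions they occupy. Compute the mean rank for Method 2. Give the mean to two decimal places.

6.10

Sorted (ascending): 418, 485, 819, 1006, 1090, 1284, 1284, 1412, 1438
The 2 values of 1284 occupy positions 6–7 → average rank (6+7)/2 = 6.5.
Method 2 values → pooled ranks: 1090→5, 1438→9, 1412→8, 1284→6.5, 485→2
Mean rank = (5 + 9 + 8 + 6.5 + 2) / 5 = 6.10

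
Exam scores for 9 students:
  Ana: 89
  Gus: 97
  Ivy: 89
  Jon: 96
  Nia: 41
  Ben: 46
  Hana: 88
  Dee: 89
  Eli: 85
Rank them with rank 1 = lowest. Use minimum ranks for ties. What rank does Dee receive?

Sorted (ascending): 41, 46, 85, 88, 89, 89, 89, 96, 97
The 3 values of 89 occupy positions 5–7 → each gets rank 5.
Dee has value 89 → rank 5.

5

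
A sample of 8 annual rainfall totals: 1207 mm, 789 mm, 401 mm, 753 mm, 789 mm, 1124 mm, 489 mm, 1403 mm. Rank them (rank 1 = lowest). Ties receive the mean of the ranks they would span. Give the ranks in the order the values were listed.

7, 4.5, 1, 3, 4.5, 6, 2, 8

Sorted (ascending): 401, 489, 753, 789, 789, 1124, 1207, 1403
The 2 values of 789 occupy positions 4–5 → average rank (4+5)/2 = 4.5.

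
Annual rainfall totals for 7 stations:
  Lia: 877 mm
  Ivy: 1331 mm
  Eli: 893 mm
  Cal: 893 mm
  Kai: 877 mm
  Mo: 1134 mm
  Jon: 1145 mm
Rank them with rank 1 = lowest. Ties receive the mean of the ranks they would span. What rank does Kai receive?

Sorted (ascending): 877, 877, 893, 893, 1134, 1145, 1331
The 2 values of 877 occupy positions 1–2 → average rank (1+2)/2 = 1.5.
The 2 values of 893 occupy positions 3–4 → average rank (3+4)/2 = 3.5.
Kai has value 877 mm → rank 1.5.

1.5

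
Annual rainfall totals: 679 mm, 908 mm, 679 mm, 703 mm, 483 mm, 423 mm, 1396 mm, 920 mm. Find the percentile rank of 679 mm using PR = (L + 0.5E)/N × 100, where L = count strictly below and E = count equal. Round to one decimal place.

N = 8.
Strictly below 679: 2. Equal to 679: 2.
PR = (2 + 0.5·2)/8 × 100 = 37.5

37.5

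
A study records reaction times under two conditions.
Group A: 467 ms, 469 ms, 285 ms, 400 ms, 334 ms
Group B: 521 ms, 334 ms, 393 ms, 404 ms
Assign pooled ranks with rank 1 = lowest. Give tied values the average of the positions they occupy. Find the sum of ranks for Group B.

Sorted (ascending): 285, 334, 334, 393, 400, 404, 467, 469, 521
The 2 values of 334 occupy positions 2–3 → average rank (2+3)/2 = 2.5.
Group B values → pooled ranks: 521→9, 334→2.5, 393→4, 404→6
Rank sum = 9 + 2.5 + 4 + 6 = 21.5

21.5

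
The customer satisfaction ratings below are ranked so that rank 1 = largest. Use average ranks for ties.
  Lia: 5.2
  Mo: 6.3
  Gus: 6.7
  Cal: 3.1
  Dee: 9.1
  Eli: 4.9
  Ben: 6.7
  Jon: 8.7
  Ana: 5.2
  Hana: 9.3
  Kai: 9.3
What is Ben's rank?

5.5

Sorted (descending): 9.3, 9.3, 9.1, 8.7, 6.7, 6.7, 6.3, 5.2, 5.2, 4.9, 3.1
The 2 values of 9.3 occupy positions 1–2 → average rank (1+2)/2 = 1.5.
The 2 values of 6.7 occupy positions 5–6 → average rank (5+6)/2 = 5.5.
The 2 values of 5.2 occupy positions 8–9 → average rank (8+9)/2 = 8.5.
Ben has value 6.7 → rank 5.5.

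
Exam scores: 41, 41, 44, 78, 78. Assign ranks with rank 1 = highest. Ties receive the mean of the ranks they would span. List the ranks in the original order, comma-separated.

4.5, 4.5, 3, 1.5, 1.5

Sorted (descending): 78, 78, 44, 41, 41
The 2 values of 78 occupy positions 1–2 → average rank (1+2)/2 = 1.5.
The 2 values of 41 occupy positions 4–5 → average rank (4+5)/2 = 4.5.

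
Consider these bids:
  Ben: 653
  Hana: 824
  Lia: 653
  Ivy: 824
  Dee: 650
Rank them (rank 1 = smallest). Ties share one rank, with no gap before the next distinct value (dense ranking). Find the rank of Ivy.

Sorted (ascending): 650, 653, 653, 824, 824
The 2 values of 653 share dense rank 2.
The 2 values of 824 share dense rank 3.
Remaining distinct values take the next consecutive integers.
Ivy has value 824 → rank 3.

3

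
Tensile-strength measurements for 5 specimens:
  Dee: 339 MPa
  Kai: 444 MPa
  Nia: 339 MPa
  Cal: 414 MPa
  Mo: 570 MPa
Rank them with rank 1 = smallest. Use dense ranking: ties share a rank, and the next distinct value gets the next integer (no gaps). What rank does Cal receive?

Sorted (ascending): 339, 339, 414, 444, 570
The 2 values of 339 share dense rank 1.
Remaining distinct values take the next consecutive integers.
Cal has value 414 MPa → rank 2.

2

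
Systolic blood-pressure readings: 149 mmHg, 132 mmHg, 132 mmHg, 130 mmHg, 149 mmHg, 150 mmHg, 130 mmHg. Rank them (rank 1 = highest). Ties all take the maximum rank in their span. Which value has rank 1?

150

Sorted (descending): 150, 149, 149, 132, 132, 130, 130
The 2 values of 149 occupy positions 2–3 → each gets rank 3.
The 2 values of 132 occupy positions 4–5 → each gets rank 5.
The 2 values of 130 occupy positions 6–7 → each gets rank 7.
Rank 1 → value 150.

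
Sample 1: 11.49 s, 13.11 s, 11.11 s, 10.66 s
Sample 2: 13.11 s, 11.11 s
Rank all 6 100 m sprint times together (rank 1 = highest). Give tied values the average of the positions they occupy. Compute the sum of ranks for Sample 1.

Sorted (descending): 13.11, 13.11, 11.49, 11.11, 11.11, 10.66
The 2 values of 13.11 occupy positions 1–2 → average rank (1+2)/2 = 1.5.
The 2 values of 11.11 occupy positions 4–5 → average rank (4+5)/2 = 4.5.
Sample 1 values → pooled ranks: 11.49→3, 13.11→1.5, 11.11→4.5, 10.66→6
Rank sum = 3 + 1.5 + 4.5 + 6 = 15

15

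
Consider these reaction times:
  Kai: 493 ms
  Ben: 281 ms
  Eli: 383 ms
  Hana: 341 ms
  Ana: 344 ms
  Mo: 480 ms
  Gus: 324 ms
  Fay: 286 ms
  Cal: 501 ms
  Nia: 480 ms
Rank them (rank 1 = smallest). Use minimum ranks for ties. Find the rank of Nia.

Sorted (ascending): 281, 286, 324, 341, 344, 383, 480, 480, 493, 501
The 2 values of 480 occupy positions 7–8 → each gets rank 7.
Nia has value 480 ms → rank 7.

7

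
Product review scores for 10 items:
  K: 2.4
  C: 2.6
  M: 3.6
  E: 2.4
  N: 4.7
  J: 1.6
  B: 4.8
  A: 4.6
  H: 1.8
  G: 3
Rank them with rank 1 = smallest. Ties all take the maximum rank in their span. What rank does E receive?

Sorted (ascending): 1.6, 1.8, 2.4, 2.4, 2.6, 3, 3.6, 4.6, 4.7, 4.8
The 2 values of 2.4 occupy positions 3–4 → each gets rank 4.
E has value 2.4 → rank 4.

4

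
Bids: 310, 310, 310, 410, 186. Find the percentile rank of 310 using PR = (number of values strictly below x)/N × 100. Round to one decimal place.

20.0

N = 5.
Strictly below 310: 1. Equal to 310: 3.
PR = 1/5 × 100 = 20.0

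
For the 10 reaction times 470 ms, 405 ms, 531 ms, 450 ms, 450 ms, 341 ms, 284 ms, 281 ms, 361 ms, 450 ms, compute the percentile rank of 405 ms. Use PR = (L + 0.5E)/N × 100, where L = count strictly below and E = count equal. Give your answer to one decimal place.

45.0

N = 10.
Strictly below 405: 4. Equal to 405: 1.
PR = (4 + 0.5·1)/10 × 100 = 45.0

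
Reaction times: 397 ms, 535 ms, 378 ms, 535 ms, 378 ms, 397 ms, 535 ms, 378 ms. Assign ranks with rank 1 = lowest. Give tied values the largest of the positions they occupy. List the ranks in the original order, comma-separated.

5, 8, 3, 8, 3, 5, 8, 3

Sorted (ascending): 378, 378, 378, 397, 397, 535, 535, 535
The 3 values of 378 occupy positions 1–3 → each gets rank 3.
The 2 values of 397 occupy positions 4–5 → each gets rank 5.
The 3 values of 535 occupy positions 6–8 → each gets rank 8.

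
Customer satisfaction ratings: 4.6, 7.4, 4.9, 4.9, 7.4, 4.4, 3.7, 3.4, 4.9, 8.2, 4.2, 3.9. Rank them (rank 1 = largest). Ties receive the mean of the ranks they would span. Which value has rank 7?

4.6

Sorted (descending): 8.2, 7.4, 7.4, 4.9, 4.9, 4.9, 4.6, 4.4, 4.2, 3.9, 3.7, 3.4
The 2 values of 7.4 occupy positions 2–3 → average rank (2+3)/2 = 2.5.
The 3 values of 4.9 occupy positions 4–6 → average rank 5.
Rank 7 → value 4.6.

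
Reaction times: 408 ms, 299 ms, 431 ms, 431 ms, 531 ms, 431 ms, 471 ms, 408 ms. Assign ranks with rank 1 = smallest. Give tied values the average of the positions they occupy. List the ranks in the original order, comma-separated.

2.5, 1, 5, 5, 8, 5, 7, 2.5

Sorted (ascending): 299, 408, 408, 431, 431, 431, 471, 531
The 2 values of 408 occupy positions 2–3 → average rank (2+3)/2 = 2.5.
The 3 values of 431 occupy positions 4–6 → average rank 5.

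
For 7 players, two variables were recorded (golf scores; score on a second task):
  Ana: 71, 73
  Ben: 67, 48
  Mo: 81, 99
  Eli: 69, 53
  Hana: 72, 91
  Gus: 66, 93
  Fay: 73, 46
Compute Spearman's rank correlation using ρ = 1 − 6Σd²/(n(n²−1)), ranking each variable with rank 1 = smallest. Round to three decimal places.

0.107

Ranks of variable 1: 4, 2, 7, 3, 5, 1, 6
Ranks of variable 2: 4, 2, 7, 3, 5, 6, 1
d = r₁ − r₂: 0, 0, 0, 0, 0, -5, 5
d²: 0, 0, 0, 0, 0, 25, 25; Σd² = 50
ρ = 1 − 6·50/(7·48) = 1 − 300/336 = 0.107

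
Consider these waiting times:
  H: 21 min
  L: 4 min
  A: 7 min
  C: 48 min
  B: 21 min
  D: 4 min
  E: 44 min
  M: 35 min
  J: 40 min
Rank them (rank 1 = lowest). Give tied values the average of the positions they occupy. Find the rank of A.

3

Sorted (ascending): 4, 4, 7, 21, 21, 35, 40, 44, 48
The 2 values of 4 occupy positions 1–2 → average rank (1+2)/2 = 1.5.
The 2 values of 21 occupy positions 4–5 → average rank (4+5)/2 = 4.5.
A has value 7 min → rank 3.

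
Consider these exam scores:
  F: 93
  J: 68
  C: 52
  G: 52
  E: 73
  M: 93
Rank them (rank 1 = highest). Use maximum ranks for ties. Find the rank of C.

6

Sorted (descending): 93, 93, 73, 68, 52, 52
The 2 values of 93 occupy positions 1–2 → each gets rank 2.
The 2 values of 52 occupy positions 5–6 → each gets rank 6.
C has value 52 → rank 6.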